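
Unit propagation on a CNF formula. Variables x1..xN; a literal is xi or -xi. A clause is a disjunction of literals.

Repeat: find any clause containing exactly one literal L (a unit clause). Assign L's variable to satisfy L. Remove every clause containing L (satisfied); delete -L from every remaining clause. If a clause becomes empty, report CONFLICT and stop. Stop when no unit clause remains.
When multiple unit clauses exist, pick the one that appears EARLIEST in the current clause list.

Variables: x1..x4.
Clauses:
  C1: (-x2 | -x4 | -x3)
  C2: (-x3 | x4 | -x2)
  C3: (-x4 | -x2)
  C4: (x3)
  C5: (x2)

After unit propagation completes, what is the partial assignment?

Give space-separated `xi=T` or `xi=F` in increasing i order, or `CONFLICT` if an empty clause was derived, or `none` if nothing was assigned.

unit clause [3] forces x3=T; simplify:
  drop -3 from [-2, -4, -3] -> [-2, -4]
  drop -3 from [-3, 4, -2] -> [4, -2]
  satisfied 1 clause(s); 4 remain; assigned so far: [3]
unit clause [2] forces x2=T; simplify:
  drop -2 from [-2, -4] -> [-4]
  drop -2 from [4, -2] -> [4]
  drop -2 from [-4, -2] -> [-4]
  satisfied 1 clause(s); 3 remain; assigned so far: [2, 3]
unit clause [-4] forces x4=F; simplify:
  drop 4 from [4] -> [] (empty!)
  satisfied 2 clause(s); 1 remain; assigned so far: [2, 3, 4]
CONFLICT (empty clause)

Answer: CONFLICT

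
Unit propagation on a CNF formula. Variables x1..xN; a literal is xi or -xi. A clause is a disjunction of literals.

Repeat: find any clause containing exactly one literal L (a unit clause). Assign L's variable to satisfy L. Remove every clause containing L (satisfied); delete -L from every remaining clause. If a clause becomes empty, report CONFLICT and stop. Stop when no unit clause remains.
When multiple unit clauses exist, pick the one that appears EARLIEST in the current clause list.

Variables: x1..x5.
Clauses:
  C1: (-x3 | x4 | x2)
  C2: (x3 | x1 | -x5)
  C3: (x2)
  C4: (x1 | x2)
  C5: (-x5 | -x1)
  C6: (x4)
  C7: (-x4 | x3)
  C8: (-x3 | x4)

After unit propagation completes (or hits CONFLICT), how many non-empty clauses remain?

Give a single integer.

unit clause [2] forces x2=T; simplify:
  satisfied 3 clause(s); 5 remain; assigned so far: [2]
unit clause [4] forces x4=T; simplify:
  drop -4 from [-4, 3] -> [3]
  satisfied 2 clause(s); 3 remain; assigned so far: [2, 4]
unit clause [3] forces x3=T; simplify:
  satisfied 2 clause(s); 1 remain; assigned so far: [2, 3, 4]

Answer: 1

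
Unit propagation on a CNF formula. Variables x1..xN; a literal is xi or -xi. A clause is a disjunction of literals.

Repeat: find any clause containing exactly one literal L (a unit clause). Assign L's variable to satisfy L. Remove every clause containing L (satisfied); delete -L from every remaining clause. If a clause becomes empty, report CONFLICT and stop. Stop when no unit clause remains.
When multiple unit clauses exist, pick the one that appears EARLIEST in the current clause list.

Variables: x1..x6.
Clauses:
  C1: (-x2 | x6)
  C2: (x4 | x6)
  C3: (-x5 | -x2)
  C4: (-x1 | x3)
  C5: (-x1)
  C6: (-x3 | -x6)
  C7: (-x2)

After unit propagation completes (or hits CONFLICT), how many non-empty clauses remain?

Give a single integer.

Answer: 2

Derivation:
unit clause [-1] forces x1=F; simplify:
  satisfied 2 clause(s); 5 remain; assigned so far: [1]
unit clause [-2] forces x2=F; simplify:
  satisfied 3 clause(s); 2 remain; assigned so far: [1, 2]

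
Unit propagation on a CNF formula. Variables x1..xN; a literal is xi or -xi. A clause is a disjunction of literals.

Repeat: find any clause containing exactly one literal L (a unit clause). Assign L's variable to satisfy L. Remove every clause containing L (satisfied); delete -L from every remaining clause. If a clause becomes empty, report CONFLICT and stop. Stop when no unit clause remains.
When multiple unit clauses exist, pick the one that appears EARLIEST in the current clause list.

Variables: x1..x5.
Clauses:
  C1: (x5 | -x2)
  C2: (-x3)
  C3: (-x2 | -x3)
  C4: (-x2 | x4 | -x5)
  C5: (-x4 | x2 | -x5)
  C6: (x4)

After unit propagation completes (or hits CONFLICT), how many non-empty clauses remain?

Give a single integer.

unit clause [-3] forces x3=F; simplify:
  satisfied 2 clause(s); 4 remain; assigned so far: [3]
unit clause [4] forces x4=T; simplify:
  drop -4 from [-4, 2, -5] -> [2, -5]
  satisfied 2 clause(s); 2 remain; assigned so far: [3, 4]

Answer: 2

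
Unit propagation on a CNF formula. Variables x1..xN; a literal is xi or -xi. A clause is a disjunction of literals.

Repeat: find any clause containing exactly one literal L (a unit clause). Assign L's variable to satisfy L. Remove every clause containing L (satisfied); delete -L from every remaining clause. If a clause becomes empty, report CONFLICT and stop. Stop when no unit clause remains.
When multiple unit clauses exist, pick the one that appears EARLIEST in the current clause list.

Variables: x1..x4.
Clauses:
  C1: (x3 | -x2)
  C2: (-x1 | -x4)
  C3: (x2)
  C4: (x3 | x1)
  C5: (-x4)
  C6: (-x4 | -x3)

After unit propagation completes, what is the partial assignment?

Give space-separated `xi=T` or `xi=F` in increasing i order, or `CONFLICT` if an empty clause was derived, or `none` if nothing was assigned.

unit clause [2] forces x2=T; simplify:
  drop -2 from [3, -2] -> [3]
  satisfied 1 clause(s); 5 remain; assigned so far: [2]
unit clause [3] forces x3=T; simplify:
  drop -3 from [-4, -3] -> [-4]
  satisfied 2 clause(s); 3 remain; assigned so far: [2, 3]
unit clause [-4] forces x4=F; simplify:
  satisfied 3 clause(s); 0 remain; assigned so far: [2, 3, 4]

Answer: x2=T x3=T x4=F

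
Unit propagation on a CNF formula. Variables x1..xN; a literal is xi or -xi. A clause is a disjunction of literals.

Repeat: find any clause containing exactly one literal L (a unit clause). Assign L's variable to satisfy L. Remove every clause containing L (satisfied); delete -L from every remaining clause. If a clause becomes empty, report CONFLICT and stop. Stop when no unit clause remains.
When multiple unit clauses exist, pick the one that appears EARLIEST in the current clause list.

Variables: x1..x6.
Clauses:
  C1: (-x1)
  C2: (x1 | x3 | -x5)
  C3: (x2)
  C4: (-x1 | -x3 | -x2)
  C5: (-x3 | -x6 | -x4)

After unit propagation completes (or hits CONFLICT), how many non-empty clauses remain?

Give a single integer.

Answer: 2

Derivation:
unit clause [-1] forces x1=F; simplify:
  drop 1 from [1, 3, -5] -> [3, -5]
  satisfied 2 clause(s); 3 remain; assigned so far: [1]
unit clause [2] forces x2=T; simplify:
  satisfied 1 clause(s); 2 remain; assigned so far: [1, 2]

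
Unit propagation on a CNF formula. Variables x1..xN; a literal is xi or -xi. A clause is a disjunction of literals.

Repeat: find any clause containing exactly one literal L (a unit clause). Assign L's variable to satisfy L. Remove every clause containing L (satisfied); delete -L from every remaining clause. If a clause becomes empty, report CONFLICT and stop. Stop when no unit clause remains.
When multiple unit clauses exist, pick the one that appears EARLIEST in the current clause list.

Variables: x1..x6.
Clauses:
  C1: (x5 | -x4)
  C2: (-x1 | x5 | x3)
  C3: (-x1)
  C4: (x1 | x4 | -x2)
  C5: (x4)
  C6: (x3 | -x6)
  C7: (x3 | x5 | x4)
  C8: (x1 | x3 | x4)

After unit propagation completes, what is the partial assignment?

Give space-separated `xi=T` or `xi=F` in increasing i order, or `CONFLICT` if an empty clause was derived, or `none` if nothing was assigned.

Answer: x1=F x4=T x5=T

Derivation:
unit clause [-1] forces x1=F; simplify:
  drop 1 from [1, 4, -2] -> [4, -2]
  drop 1 from [1, 3, 4] -> [3, 4]
  satisfied 2 clause(s); 6 remain; assigned so far: [1]
unit clause [4] forces x4=T; simplify:
  drop -4 from [5, -4] -> [5]
  satisfied 4 clause(s); 2 remain; assigned so far: [1, 4]
unit clause [5] forces x5=T; simplify:
  satisfied 1 clause(s); 1 remain; assigned so far: [1, 4, 5]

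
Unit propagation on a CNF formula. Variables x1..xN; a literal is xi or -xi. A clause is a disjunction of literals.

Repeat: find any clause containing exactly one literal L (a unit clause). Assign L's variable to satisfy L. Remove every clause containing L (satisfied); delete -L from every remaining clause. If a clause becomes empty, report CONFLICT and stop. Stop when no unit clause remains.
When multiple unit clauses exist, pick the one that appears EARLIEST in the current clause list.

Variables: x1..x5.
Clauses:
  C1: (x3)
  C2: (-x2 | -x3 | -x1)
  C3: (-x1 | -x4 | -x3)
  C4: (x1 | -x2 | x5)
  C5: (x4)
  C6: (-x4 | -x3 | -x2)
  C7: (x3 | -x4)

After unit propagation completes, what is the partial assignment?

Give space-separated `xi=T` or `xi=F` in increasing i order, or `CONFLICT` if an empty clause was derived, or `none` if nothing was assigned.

Answer: x1=F x2=F x3=T x4=T

Derivation:
unit clause [3] forces x3=T; simplify:
  drop -3 from [-2, -3, -1] -> [-2, -1]
  drop -3 from [-1, -4, -3] -> [-1, -4]
  drop -3 from [-4, -3, -2] -> [-4, -2]
  satisfied 2 clause(s); 5 remain; assigned so far: [3]
unit clause [4] forces x4=T; simplify:
  drop -4 from [-1, -4] -> [-1]
  drop -4 from [-4, -2] -> [-2]
  satisfied 1 clause(s); 4 remain; assigned so far: [3, 4]
unit clause [-1] forces x1=F; simplify:
  drop 1 from [1, -2, 5] -> [-2, 5]
  satisfied 2 clause(s); 2 remain; assigned so far: [1, 3, 4]
unit clause [-2] forces x2=F; simplify:
  satisfied 2 clause(s); 0 remain; assigned so far: [1, 2, 3, 4]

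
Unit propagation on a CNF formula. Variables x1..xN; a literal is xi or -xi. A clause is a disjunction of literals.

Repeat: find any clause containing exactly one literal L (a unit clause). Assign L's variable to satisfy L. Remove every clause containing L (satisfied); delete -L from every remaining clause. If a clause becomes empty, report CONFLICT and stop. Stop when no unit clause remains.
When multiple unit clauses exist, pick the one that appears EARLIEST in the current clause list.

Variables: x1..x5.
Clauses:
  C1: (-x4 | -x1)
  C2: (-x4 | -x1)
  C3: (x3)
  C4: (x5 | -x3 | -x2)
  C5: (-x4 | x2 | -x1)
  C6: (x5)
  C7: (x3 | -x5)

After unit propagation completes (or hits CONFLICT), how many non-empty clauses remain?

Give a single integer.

Answer: 3

Derivation:
unit clause [3] forces x3=T; simplify:
  drop -3 from [5, -3, -2] -> [5, -2]
  satisfied 2 clause(s); 5 remain; assigned so far: [3]
unit clause [5] forces x5=T; simplify:
  satisfied 2 clause(s); 3 remain; assigned so far: [3, 5]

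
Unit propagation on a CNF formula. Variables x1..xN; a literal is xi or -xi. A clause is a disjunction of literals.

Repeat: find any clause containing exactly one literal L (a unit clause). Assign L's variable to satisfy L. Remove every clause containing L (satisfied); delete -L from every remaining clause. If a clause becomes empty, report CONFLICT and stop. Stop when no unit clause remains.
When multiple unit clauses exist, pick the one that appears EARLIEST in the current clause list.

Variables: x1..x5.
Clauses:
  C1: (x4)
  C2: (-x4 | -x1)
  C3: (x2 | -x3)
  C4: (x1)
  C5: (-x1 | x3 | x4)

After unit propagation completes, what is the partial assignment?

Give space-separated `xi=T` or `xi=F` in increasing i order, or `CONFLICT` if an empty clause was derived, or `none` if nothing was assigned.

Answer: CONFLICT

Derivation:
unit clause [4] forces x4=T; simplify:
  drop -4 from [-4, -1] -> [-1]
  satisfied 2 clause(s); 3 remain; assigned so far: [4]
unit clause [-1] forces x1=F; simplify:
  drop 1 from [1] -> [] (empty!)
  satisfied 1 clause(s); 2 remain; assigned so far: [1, 4]
CONFLICT (empty clause)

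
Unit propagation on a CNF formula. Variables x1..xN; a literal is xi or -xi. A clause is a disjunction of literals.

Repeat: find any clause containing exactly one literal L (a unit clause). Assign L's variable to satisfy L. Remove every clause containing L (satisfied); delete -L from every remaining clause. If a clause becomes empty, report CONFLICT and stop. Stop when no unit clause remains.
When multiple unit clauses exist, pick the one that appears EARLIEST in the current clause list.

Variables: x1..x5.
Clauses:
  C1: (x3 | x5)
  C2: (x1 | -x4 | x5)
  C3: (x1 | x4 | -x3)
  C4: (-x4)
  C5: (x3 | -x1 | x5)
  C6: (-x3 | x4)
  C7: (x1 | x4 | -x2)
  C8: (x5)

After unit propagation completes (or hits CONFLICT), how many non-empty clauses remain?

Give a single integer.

unit clause [-4] forces x4=F; simplify:
  drop 4 from [1, 4, -3] -> [1, -3]
  drop 4 from [-3, 4] -> [-3]
  drop 4 from [1, 4, -2] -> [1, -2]
  satisfied 2 clause(s); 6 remain; assigned so far: [4]
unit clause [-3] forces x3=F; simplify:
  drop 3 from [3, 5] -> [5]
  drop 3 from [3, -1, 5] -> [-1, 5]
  satisfied 2 clause(s); 4 remain; assigned so far: [3, 4]
unit clause [5] forces x5=T; simplify:
  satisfied 3 clause(s); 1 remain; assigned so far: [3, 4, 5]

Answer: 1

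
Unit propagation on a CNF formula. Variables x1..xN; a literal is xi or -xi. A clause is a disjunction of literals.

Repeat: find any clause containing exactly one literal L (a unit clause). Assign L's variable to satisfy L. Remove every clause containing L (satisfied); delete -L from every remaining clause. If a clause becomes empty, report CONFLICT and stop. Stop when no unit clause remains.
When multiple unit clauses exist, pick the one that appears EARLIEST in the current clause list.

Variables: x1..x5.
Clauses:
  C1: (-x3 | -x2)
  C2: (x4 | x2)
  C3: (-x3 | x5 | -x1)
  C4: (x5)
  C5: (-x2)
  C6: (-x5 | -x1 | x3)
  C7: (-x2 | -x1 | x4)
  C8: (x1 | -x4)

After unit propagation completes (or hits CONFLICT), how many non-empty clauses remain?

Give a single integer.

Answer: 0

Derivation:
unit clause [5] forces x5=T; simplify:
  drop -5 from [-5, -1, 3] -> [-1, 3]
  satisfied 2 clause(s); 6 remain; assigned so far: [5]
unit clause [-2] forces x2=F; simplify:
  drop 2 from [4, 2] -> [4]
  satisfied 3 clause(s); 3 remain; assigned so far: [2, 5]
unit clause [4] forces x4=T; simplify:
  drop -4 from [1, -4] -> [1]
  satisfied 1 clause(s); 2 remain; assigned so far: [2, 4, 5]
unit clause [1] forces x1=T; simplify:
  drop -1 from [-1, 3] -> [3]
  satisfied 1 clause(s); 1 remain; assigned so far: [1, 2, 4, 5]
unit clause [3] forces x3=T; simplify:
  satisfied 1 clause(s); 0 remain; assigned so far: [1, 2, 3, 4, 5]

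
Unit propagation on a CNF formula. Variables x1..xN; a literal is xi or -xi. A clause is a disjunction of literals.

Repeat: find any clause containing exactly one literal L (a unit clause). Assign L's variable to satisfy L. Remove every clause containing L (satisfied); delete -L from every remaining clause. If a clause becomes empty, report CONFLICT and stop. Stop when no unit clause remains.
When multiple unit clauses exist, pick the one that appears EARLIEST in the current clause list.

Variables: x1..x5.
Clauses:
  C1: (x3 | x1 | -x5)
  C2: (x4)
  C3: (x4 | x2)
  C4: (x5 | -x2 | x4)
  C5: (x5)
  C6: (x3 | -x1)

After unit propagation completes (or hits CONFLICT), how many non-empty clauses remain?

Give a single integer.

unit clause [4] forces x4=T; simplify:
  satisfied 3 clause(s); 3 remain; assigned so far: [4]
unit clause [5] forces x5=T; simplify:
  drop -5 from [3, 1, -5] -> [3, 1]
  satisfied 1 clause(s); 2 remain; assigned so far: [4, 5]

Answer: 2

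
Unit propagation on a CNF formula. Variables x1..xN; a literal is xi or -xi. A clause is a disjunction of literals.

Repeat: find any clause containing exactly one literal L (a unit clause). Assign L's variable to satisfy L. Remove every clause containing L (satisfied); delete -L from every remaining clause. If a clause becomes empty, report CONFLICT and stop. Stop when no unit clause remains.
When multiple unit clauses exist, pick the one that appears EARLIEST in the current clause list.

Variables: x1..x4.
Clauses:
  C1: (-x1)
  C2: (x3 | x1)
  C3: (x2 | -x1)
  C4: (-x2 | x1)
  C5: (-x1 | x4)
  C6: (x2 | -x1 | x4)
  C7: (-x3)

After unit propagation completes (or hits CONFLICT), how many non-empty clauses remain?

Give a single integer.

Answer: 1

Derivation:
unit clause [-1] forces x1=F; simplify:
  drop 1 from [3, 1] -> [3]
  drop 1 from [-2, 1] -> [-2]
  satisfied 4 clause(s); 3 remain; assigned so far: [1]
unit clause [3] forces x3=T; simplify:
  drop -3 from [-3] -> [] (empty!)
  satisfied 1 clause(s); 2 remain; assigned so far: [1, 3]
CONFLICT (empty clause)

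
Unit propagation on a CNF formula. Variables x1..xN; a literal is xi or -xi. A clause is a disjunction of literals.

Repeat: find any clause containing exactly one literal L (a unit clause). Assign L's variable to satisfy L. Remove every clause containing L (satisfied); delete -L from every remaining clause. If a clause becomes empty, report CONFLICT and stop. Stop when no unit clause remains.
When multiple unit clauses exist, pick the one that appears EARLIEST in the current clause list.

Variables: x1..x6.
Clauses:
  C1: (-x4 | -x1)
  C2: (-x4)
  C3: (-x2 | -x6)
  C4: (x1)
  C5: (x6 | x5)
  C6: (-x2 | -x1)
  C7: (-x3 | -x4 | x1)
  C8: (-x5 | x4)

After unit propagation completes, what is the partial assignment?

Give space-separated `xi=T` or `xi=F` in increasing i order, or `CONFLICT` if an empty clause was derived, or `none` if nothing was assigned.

unit clause [-4] forces x4=F; simplify:
  drop 4 from [-5, 4] -> [-5]
  satisfied 3 clause(s); 5 remain; assigned so far: [4]
unit clause [1] forces x1=T; simplify:
  drop -1 from [-2, -1] -> [-2]
  satisfied 1 clause(s); 4 remain; assigned so far: [1, 4]
unit clause [-2] forces x2=F; simplify:
  satisfied 2 clause(s); 2 remain; assigned so far: [1, 2, 4]
unit clause [-5] forces x5=F; simplify:
  drop 5 from [6, 5] -> [6]
  satisfied 1 clause(s); 1 remain; assigned so far: [1, 2, 4, 5]
unit clause [6] forces x6=T; simplify:
  satisfied 1 clause(s); 0 remain; assigned so far: [1, 2, 4, 5, 6]

Answer: x1=T x2=F x4=F x5=F x6=T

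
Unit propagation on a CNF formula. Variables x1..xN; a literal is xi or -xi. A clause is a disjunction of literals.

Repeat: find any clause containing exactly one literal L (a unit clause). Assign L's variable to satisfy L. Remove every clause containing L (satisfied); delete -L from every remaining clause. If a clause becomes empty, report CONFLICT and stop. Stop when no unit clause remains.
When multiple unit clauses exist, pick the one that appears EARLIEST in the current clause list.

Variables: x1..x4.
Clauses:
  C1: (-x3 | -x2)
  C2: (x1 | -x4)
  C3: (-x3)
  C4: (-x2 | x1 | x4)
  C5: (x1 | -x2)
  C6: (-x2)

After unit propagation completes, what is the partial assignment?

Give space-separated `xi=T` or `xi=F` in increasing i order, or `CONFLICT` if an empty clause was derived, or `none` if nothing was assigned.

Answer: x2=F x3=F

Derivation:
unit clause [-3] forces x3=F; simplify:
  satisfied 2 clause(s); 4 remain; assigned so far: [3]
unit clause [-2] forces x2=F; simplify:
  satisfied 3 clause(s); 1 remain; assigned so far: [2, 3]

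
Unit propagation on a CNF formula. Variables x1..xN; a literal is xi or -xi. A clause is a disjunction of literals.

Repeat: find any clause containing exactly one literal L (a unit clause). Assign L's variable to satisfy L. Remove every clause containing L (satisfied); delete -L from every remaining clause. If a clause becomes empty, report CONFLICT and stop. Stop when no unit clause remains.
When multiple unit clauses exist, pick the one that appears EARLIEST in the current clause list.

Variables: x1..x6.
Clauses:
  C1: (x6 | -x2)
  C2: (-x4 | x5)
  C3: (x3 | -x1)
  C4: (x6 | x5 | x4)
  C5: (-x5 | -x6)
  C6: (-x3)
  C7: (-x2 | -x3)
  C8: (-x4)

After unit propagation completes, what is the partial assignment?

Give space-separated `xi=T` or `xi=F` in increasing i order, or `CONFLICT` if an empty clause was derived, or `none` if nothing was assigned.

unit clause [-3] forces x3=F; simplify:
  drop 3 from [3, -1] -> [-1]
  satisfied 2 clause(s); 6 remain; assigned so far: [3]
unit clause [-1] forces x1=F; simplify:
  satisfied 1 clause(s); 5 remain; assigned so far: [1, 3]
unit clause [-4] forces x4=F; simplify:
  drop 4 from [6, 5, 4] -> [6, 5]
  satisfied 2 clause(s); 3 remain; assigned so far: [1, 3, 4]

Answer: x1=F x3=F x4=F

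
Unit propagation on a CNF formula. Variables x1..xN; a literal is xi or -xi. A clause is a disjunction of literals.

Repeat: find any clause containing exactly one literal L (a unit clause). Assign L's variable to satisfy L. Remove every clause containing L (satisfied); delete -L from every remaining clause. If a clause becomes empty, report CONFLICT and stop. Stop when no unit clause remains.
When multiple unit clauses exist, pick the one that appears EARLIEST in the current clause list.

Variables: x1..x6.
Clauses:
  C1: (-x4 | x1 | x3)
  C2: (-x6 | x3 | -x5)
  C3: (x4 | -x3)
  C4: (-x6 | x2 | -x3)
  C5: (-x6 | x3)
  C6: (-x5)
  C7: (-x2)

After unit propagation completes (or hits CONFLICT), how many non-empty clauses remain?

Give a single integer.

Answer: 4

Derivation:
unit clause [-5] forces x5=F; simplify:
  satisfied 2 clause(s); 5 remain; assigned so far: [5]
unit clause [-2] forces x2=F; simplify:
  drop 2 from [-6, 2, -3] -> [-6, -3]
  satisfied 1 clause(s); 4 remain; assigned so far: [2, 5]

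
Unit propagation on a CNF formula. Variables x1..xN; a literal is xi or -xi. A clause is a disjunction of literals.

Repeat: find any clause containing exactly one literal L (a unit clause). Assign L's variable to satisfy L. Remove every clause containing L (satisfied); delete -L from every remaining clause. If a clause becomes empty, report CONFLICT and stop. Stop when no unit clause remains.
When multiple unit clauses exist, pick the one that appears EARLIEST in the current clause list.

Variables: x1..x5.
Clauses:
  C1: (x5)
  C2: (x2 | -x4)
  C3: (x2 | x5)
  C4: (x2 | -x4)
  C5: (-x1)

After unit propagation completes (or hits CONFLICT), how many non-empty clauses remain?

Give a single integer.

Answer: 2

Derivation:
unit clause [5] forces x5=T; simplify:
  satisfied 2 clause(s); 3 remain; assigned so far: [5]
unit clause [-1] forces x1=F; simplify:
  satisfied 1 clause(s); 2 remain; assigned so far: [1, 5]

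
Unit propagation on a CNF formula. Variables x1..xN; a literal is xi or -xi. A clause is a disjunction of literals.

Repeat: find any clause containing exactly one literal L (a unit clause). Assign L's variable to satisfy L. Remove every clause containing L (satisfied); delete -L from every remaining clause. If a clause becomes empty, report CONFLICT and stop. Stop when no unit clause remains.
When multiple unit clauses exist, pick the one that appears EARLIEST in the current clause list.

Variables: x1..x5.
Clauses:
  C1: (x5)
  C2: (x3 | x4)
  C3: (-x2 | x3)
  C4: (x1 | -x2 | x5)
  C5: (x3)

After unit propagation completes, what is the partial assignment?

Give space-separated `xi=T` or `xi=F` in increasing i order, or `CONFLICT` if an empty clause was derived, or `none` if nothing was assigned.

Answer: x3=T x5=T

Derivation:
unit clause [5] forces x5=T; simplify:
  satisfied 2 clause(s); 3 remain; assigned so far: [5]
unit clause [3] forces x3=T; simplify:
  satisfied 3 clause(s); 0 remain; assigned so far: [3, 5]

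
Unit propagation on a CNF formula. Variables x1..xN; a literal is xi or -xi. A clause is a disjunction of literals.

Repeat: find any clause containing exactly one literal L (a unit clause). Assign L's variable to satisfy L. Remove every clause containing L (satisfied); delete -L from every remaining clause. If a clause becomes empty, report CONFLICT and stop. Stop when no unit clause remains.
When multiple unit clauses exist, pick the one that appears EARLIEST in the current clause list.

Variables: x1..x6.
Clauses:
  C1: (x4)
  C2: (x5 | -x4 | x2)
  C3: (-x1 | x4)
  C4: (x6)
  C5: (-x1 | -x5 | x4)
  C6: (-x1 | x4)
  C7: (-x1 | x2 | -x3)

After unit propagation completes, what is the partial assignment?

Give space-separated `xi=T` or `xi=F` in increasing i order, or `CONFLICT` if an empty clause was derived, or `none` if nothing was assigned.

unit clause [4] forces x4=T; simplify:
  drop -4 from [5, -4, 2] -> [5, 2]
  satisfied 4 clause(s); 3 remain; assigned so far: [4]
unit clause [6] forces x6=T; simplify:
  satisfied 1 clause(s); 2 remain; assigned so far: [4, 6]

Answer: x4=T x6=T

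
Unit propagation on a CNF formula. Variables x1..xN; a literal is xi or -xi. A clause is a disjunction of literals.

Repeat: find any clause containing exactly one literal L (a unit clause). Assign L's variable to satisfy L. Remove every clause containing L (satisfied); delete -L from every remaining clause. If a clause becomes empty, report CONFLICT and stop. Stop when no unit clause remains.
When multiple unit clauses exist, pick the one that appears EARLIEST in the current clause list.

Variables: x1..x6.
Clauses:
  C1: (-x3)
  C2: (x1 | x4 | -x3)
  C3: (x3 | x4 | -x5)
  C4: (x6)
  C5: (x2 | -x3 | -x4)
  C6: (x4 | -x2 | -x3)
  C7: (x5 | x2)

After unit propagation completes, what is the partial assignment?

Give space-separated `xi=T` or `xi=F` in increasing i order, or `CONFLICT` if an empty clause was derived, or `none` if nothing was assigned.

unit clause [-3] forces x3=F; simplify:
  drop 3 from [3, 4, -5] -> [4, -5]
  satisfied 4 clause(s); 3 remain; assigned so far: [3]
unit clause [6] forces x6=T; simplify:
  satisfied 1 clause(s); 2 remain; assigned so far: [3, 6]

Answer: x3=F x6=T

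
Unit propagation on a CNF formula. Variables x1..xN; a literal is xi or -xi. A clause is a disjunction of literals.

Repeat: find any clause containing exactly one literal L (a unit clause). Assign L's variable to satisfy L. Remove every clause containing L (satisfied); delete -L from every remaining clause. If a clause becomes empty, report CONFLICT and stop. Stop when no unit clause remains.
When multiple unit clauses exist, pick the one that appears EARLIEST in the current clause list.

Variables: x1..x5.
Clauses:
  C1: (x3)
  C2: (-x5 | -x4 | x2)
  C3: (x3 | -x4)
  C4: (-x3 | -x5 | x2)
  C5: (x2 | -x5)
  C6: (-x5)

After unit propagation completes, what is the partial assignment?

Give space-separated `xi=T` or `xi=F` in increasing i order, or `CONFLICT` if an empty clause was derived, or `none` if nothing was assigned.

unit clause [3] forces x3=T; simplify:
  drop -3 from [-3, -5, 2] -> [-5, 2]
  satisfied 2 clause(s); 4 remain; assigned so far: [3]
unit clause [-5] forces x5=F; simplify:
  satisfied 4 clause(s); 0 remain; assigned so far: [3, 5]

Answer: x3=T x5=F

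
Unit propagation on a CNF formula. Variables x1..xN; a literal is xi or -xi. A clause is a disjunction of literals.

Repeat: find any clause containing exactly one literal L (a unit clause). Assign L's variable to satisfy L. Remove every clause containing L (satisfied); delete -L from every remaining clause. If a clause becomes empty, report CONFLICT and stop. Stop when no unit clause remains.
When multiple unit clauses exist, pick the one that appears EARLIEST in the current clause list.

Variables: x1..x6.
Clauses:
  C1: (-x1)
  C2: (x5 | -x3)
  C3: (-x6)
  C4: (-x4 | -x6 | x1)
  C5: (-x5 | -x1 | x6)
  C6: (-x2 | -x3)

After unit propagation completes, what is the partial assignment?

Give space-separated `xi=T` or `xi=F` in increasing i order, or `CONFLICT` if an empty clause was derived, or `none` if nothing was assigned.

Answer: x1=F x6=F

Derivation:
unit clause [-1] forces x1=F; simplify:
  drop 1 from [-4, -6, 1] -> [-4, -6]
  satisfied 2 clause(s); 4 remain; assigned so far: [1]
unit clause [-6] forces x6=F; simplify:
  satisfied 2 clause(s); 2 remain; assigned so far: [1, 6]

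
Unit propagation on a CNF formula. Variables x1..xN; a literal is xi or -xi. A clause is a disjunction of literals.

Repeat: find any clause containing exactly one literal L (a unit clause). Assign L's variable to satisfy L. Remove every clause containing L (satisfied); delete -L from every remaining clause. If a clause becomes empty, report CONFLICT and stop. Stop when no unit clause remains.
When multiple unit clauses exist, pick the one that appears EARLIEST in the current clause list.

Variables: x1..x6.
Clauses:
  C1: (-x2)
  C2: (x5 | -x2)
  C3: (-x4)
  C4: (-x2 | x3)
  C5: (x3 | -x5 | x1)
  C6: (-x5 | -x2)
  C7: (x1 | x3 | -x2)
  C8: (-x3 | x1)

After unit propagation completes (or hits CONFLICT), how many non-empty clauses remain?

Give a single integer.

Answer: 2

Derivation:
unit clause [-2] forces x2=F; simplify:
  satisfied 5 clause(s); 3 remain; assigned so far: [2]
unit clause [-4] forces x4=F; simplify:
  satisfied 1 clause(s); 2 remain; assigned so far: [2, 4]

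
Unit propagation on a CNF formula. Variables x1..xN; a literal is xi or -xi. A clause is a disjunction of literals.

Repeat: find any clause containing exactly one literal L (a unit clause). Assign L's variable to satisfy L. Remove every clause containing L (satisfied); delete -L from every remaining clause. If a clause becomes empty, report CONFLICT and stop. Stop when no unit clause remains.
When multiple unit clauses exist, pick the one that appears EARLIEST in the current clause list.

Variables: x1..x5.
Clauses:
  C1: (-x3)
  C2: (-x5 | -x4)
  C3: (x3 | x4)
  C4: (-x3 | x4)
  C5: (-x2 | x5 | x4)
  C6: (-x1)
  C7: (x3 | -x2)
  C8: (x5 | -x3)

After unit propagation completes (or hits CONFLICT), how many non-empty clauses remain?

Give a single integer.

unit clause [-3] forces x3=F; simplify:
  drop 3 from [3, 4] -> [4]
  drop 3 from [3, -2] -> [-2]
  satisfied 3 clause(s); 5 remain; assigned so far: [3]
unit clause [4] forces x4=T; simplify:
  drop -4 from [-5, -4] -> [-5]
  satisfied 2 clause(s); 3 remain; assigned so far: [3, 4]
unit clause [-5] forces x5=F; simplify:
  satisfied 1 clause(s); 2 remain; assigned so far: [3, 4, 5]
unit clause [-1] forces x1=F; simplify:
  satisfied 1 clause(s); 1 remain; assigned so far: [1, 3, 4, 5]
unit clause [-2] forces x2=F; simplify:
  satisfied 1 clause(s); 0 remain; assigned so far: [1, 2, 3, 4, 5]

Answer: 0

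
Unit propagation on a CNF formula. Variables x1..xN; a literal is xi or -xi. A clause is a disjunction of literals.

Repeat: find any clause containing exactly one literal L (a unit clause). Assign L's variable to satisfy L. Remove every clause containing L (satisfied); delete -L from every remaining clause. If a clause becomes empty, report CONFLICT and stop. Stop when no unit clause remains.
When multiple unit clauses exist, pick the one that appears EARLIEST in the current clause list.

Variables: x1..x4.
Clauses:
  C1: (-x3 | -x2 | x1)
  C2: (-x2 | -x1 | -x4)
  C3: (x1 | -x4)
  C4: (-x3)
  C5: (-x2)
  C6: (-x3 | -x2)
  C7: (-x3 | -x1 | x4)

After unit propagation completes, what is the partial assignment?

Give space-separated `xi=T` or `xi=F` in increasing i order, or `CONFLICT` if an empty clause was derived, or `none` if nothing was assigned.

Answer: x2=F x3=F

Derivation:
unit clause [-3] forces x3=F; simplify:
  satisfied 4 clause(s); 3 remain; assigned so far: [3]
unit clause [-2] forces x2=F; simplify:
  satisfied 2 clause(s); 1 remain; assigned so far: [2, 3]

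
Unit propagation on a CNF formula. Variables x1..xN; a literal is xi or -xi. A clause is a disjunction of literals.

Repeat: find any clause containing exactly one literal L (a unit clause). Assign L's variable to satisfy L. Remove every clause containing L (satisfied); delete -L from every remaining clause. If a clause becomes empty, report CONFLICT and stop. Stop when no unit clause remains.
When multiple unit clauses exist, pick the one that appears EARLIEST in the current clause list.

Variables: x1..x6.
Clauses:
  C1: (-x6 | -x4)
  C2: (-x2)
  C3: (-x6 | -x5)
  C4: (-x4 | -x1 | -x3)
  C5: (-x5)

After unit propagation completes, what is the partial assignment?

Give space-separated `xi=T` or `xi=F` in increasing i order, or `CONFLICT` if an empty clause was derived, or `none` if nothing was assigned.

Answer: x2=F x5=F

Derivation:
unit clause [-2] forces x2=F; simplify:
  satisfied 1 clause(s); 4 remain; assigned so far: [2]
unit clause [-5] forces x5=F; simplify:
  satisfied 2 clause(s); 2 remain; assigned so far: [2, 5]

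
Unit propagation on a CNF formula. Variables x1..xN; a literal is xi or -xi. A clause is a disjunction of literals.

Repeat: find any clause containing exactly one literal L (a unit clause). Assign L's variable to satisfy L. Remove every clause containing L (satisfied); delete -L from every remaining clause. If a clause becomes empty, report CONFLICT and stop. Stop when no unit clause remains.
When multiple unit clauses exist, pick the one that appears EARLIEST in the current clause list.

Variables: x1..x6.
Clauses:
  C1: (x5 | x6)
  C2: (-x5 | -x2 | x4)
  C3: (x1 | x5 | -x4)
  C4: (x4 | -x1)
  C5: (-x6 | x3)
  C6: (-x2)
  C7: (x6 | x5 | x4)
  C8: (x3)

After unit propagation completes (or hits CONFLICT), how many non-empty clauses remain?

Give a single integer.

Answer: 4

Derivation:
unit clause [-2] forces x2=F; simplify:
  satisfied 2 clause(s); 6 remain; assigned so far: [2]
unit clause [3] forces x3=T; simplify:
  satisfied 2 clause(s); 4 remain; assigned so far: [2, 3]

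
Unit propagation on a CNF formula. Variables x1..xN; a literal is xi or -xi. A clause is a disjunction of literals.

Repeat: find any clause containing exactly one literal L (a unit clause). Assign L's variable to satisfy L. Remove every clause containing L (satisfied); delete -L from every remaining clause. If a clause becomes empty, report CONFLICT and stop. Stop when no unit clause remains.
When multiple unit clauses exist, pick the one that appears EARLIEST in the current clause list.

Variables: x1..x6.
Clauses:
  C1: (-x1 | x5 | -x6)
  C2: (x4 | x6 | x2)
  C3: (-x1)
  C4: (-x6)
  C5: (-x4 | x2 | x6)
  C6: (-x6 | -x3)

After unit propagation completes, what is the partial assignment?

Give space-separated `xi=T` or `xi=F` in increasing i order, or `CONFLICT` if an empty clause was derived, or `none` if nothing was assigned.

Answer: x1=F x6=F

Derivation:
unit clause [-1] forces x1=F; simplify:
  satisfied 2 clause(s); 4 remain; assigned so far: [1]
unit clause [-6] forces x6=F; simplify:
  drop 6 from [4, 6, 2] -> [4, 2]
  drop 6 from [-4, 2, 6] -> [-4, 2]
  satisfied 2 clause(s); 2 remain; assigned so far: [1, 6]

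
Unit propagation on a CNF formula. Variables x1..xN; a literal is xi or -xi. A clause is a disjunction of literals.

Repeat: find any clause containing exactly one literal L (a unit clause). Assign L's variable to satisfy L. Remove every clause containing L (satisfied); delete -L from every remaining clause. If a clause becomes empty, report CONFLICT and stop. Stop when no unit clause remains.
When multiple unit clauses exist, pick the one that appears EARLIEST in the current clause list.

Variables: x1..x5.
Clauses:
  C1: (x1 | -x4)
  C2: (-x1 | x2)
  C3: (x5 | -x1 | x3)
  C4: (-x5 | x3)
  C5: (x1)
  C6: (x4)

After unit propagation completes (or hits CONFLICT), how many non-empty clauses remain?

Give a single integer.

Answer: 2

Derivation:
unit clause [1] forces x1=T; simplify:
  drop -1 from [-1, 2] -> [2]
  drop -1 from [5, -1, 3] -> [5, 3]
  satisfied 2 clause(s); 4 remain; assigned so far: [1]
unit clause [2] forces x2=T; simplify:
  satisfied 1 clause(s); 3 remain; assigned so far: [1, 2]
unit clause [4] forces x4=T; simplify:
  satisfied 1 clause(s); 2 remain; assigned so far: [1, 2, 4]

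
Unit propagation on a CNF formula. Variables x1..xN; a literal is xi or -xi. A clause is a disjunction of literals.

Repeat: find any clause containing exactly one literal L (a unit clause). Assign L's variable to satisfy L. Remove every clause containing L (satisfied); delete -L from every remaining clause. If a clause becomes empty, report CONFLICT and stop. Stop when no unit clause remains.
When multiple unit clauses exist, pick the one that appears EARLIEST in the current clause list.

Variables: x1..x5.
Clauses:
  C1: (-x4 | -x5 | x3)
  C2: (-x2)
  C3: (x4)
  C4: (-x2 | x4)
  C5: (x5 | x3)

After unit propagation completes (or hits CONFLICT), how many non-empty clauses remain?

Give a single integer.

Answer: 2

Derivation:
unit clause [-2] forces x2=F; simplify:
  satisfied 2 clause(s); 3 remain; assigned so far: [2]
unit clause [4] forces x4=T; simplify:
  drop -4 from [-4, -5, 3] -> [-5, 3]
  satisfied 1 clause(s); 2 remain; assigned so far: [2, 4]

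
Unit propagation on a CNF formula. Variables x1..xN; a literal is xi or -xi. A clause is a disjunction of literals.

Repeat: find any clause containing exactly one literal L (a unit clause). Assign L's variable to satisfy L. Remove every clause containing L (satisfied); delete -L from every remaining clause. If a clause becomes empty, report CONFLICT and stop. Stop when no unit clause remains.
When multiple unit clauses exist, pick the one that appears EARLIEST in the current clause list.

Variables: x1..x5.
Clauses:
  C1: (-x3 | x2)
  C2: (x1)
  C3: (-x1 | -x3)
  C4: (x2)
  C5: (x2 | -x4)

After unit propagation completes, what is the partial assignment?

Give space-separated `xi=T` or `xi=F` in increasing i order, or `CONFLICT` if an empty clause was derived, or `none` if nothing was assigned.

Answer: x1=T x2=T x3=F

Derivation:
unit clause [1] forces x1=T; simplify:
  drop -1 from [-1, -3] -> [-3]
  satisfied 1 clause(s); 4 remain; assigned so far: [1]
unit clause [-3] forces x3=F; simplify:
  satisfied 2 clause(s); 2 remain; assigned so far: [1, 3]
unit clause [2] forces x2=T; simplify:
  satisfied 2 clause(s); 0 remain; assigned so far: [1, 2, 3]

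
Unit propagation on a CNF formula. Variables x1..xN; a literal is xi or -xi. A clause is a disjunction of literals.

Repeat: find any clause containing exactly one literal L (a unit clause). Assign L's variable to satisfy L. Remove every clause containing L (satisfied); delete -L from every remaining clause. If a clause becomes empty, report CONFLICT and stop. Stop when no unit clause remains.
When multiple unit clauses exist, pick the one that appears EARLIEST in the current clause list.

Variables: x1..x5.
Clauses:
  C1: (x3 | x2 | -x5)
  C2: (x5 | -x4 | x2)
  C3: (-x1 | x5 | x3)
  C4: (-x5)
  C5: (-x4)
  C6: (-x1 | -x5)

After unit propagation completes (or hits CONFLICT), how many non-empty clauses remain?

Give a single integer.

Answer: 1

Derivation:
unit clause [-5] forces x5=F; simplify:
  drop 5 from [5, -4, 2] -> [-4, 2]
  drop 5 from [-1, 5, 3] -> [-1, 3]
  satisfied 3 clause(s); 3 remain; assigned so far: [5]
unit clause [-4] forces x4=F; simplify:
  satisfied 2 clause(s); 1 remain; assigned so far: [4, 5]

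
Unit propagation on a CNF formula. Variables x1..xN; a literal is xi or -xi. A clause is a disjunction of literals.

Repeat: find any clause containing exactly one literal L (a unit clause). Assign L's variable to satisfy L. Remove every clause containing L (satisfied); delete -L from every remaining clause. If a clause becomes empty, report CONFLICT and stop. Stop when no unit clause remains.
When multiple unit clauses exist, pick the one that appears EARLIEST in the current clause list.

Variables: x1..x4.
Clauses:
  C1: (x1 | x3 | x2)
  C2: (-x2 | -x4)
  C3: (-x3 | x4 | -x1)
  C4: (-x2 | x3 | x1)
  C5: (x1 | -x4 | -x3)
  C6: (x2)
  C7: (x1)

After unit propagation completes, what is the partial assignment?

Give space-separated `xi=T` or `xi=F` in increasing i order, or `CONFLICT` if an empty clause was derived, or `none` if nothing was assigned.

unit clause [2] forces x2=T; simplify:
  drop -2 from [-2, -4] -> [-4]
  drop -2 from [-2, 3, 1] -> [3, 1]
  satisfied 2 clause(s); 5 remain; assigned so far: [2]
unit clause [-4] forces x4=F; simplify:
  drop 4 from [-3, 4, -1] -> [-3, -1]
  satisfied 2 clause(s); 3 remain; assigned so far: [2, 4]
unit clause [1] forces x1=T; simplify:
  drop -1 from [-3, -1] -> [-3]
  satisfied 2 clause(s); 1 remain; assigned so far: [1, 2, 4]
unit clause [-3] forces x3=F; simplify:
  satisfied 1 clause(s); 0 remain; assigned so far: [1, 2, 3, 4]

Answer: x1=T x2=T x3=F x4=F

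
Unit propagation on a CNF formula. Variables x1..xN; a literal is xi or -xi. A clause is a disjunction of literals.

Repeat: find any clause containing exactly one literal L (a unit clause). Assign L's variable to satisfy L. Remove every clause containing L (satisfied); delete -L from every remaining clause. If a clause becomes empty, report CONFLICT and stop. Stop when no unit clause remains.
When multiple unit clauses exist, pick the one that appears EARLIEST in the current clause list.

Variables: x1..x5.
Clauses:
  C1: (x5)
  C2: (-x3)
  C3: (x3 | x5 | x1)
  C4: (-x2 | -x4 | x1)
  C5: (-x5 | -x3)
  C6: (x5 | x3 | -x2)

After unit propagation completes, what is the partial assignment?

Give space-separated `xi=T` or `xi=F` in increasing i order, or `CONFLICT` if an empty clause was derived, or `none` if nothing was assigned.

unit clause [5] forces x5=T; simplify:
  drop -5 from [-5, -3] -> [-3]
  satisfied 3 clause(s); 3 remain; assigned so far: [5]
unit clause [-3] forces x3=F; simplify:
  satisfied 2 clause(s); 1 remain; assigned so far: [3, 5]

Answer: x3=F x5=T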